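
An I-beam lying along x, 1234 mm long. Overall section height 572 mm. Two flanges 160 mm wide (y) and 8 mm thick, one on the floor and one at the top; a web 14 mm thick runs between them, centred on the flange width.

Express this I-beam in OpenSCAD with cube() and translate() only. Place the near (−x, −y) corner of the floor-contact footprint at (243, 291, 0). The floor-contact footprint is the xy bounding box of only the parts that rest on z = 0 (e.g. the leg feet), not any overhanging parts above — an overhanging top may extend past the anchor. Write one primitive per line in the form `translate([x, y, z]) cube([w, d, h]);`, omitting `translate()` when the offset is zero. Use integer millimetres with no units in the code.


translate([243, 291, 0]) cube([1234, 160, 8]);
translate([243, 364, 8]) cube([1234, 14, 556]);
translate([243, 291, 564]) cube([1234, 160, 8]);


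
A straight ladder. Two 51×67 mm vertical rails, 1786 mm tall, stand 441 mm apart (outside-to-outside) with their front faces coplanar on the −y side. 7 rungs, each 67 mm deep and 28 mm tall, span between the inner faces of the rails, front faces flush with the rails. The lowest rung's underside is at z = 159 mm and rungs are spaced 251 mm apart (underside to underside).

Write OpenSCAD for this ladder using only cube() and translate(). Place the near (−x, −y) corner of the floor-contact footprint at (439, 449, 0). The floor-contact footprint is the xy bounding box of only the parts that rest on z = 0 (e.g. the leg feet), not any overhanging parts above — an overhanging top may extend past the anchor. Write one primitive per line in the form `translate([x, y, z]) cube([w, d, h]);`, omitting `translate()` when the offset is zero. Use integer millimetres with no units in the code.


translate([439, 449, 0]) cube([51, 67, 1786]);
translate([829, 449, 0]) cube([51, 67, 1786]);
translate([490, 449, 159]) cube([339, 67, 28]);
translate([490, 449, 410]) cube([339, 67, 28]);
translate([490, 449, 661]) cube([339, 67, 28]);
translate([490, 449, 912]) cube([339, 67, 28]);
translate([490, 449, 1163]) cube([339, 67, 28]);
translate([490, 449, 1414]) cube([339, 67, 28]);
translate([490, 449, 1665]) cube([339, 67, 28]);


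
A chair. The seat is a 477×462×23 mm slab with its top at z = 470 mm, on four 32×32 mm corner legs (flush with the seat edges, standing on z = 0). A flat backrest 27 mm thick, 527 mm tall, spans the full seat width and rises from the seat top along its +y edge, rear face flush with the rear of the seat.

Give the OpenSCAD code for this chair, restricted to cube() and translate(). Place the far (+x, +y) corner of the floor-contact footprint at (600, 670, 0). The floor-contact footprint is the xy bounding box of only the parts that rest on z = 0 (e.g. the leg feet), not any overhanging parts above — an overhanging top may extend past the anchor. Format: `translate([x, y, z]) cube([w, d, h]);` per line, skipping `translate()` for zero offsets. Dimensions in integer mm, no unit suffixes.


// leg_h = 470 - 23 = 447
translate([123, 208, 447]) cube([477, 462, 23]);
translate([123, 208, 0]) cube([32, 32, 447]);
translate([568, 208, 0]) cube([32, 32, 447]);
translate([123, 638, 0]) cube([32, 32, 447]);
translate([568, 638, 0]) cube([32, 32, 447]);
translate([123, 643, 470]) cube([477, 27, 527]);


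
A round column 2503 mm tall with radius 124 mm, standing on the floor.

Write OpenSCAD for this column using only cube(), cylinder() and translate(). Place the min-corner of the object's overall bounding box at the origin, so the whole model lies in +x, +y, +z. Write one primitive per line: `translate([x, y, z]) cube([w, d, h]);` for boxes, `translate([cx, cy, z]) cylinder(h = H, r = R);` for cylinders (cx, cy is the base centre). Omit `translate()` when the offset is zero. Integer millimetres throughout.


translate([124, 124, 0]) cylinder(h = 2503, r = 124);


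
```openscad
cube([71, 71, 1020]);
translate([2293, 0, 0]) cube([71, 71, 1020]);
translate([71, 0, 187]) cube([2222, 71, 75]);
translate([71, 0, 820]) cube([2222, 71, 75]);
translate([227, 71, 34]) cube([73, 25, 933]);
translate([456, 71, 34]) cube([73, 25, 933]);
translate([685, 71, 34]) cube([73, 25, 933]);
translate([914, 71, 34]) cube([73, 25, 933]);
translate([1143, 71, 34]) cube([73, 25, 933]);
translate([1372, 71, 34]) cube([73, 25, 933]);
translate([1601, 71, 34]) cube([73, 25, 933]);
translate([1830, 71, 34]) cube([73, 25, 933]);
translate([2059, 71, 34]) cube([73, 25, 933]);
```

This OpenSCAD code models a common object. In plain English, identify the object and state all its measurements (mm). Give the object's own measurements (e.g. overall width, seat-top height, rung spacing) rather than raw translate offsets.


A fence section. Two 71×71 mm posts, 1020 mm tall, stand on the floor with a clear span of 2222 mm between their inner faces. Two horizontal rails of 71×75 mm section span the gap between the posts with their undersides at z = 187 mm and z = 820 mm, flush with the posts' −y face. 9 pickets, each 73 mm wide, 25 mm thick and 933 mm tall, are fixed to the +y face of the rails with their bottoms at z = 34 mm, spaced across the span with a 156 mm gap after the −x post and between neighbouring pickets, with 161 mm left before the +x post.


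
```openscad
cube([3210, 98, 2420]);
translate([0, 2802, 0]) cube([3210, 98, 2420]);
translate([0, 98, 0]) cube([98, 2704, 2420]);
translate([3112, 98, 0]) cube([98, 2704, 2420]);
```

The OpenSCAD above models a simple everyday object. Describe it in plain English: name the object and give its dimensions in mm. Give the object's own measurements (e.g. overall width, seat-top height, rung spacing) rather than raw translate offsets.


The wall frame of a small rectangular building: four walls, each 2420 mm tall and 98 mm thick, enclosing a footprint 3210 mm (x) by 2900 mm (y) outside-to-outside, with no floor or roof. The front and back walls (the −y and +y sides) span the full width; the two side walls fit between them.


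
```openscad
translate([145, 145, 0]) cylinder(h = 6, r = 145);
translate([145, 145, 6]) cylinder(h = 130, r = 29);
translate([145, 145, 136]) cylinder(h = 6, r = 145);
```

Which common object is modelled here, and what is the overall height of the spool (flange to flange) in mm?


A spool. The overall height is 142 mm.

Three coaxial cylinders, large–small–large — a spool. Two 6 mm flanges and a 130 mm core give 6 + 130 + 6 = 142 mm.


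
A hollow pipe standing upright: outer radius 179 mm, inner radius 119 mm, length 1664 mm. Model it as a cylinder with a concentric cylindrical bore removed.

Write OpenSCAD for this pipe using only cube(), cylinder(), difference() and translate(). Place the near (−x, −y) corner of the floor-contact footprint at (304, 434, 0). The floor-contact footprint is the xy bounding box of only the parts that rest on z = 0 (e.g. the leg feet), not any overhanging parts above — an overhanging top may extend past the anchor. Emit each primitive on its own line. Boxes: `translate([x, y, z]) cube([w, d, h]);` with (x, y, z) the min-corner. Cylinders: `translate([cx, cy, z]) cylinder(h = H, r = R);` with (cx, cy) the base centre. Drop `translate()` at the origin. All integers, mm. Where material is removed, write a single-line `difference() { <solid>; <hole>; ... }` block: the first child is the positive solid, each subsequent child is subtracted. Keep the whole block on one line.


difference() { translate([483, 613, 0]) cylinder(h = 1664, r = 179); translate([483, 613, 0]) cylinder(h = 1664, r = 119); }


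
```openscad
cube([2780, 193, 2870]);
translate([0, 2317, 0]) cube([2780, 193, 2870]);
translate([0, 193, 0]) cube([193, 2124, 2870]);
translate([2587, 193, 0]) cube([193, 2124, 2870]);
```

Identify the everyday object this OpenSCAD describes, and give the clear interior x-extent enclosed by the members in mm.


A house (or room) frame. The interior width is 2394 mm.

Four 2870 mm walls enclosing a rectangle with no floor or roof — a room or house frame. Outside width is 2780 mm and wall thickness is 193 mm, so the interior width is 2780 − 2 × 193 = 2394 mm.


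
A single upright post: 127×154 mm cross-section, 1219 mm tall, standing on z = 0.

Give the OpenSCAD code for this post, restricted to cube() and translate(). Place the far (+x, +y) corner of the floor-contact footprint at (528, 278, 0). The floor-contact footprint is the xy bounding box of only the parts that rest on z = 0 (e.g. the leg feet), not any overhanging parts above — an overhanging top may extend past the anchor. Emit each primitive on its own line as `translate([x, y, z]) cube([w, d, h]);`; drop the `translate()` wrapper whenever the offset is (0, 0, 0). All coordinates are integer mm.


translate([401, 124, 0]) cube([127, 154, 1219]);


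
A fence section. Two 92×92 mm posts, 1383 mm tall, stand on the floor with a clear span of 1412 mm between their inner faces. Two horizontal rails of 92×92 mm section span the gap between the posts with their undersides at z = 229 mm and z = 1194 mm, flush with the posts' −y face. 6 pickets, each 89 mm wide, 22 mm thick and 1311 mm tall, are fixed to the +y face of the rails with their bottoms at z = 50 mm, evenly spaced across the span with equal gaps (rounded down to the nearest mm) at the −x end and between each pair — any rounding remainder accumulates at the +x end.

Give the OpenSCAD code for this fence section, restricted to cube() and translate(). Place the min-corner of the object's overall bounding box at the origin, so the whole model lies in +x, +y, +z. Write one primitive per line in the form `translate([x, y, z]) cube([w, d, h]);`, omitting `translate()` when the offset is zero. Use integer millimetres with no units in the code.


cube([92, 92, 1383]);
translate([1504, 0, 0]) cube([92, 92, 1383]);
translate([92, 0, 229]) cube([1412, 92, 92]);
translate([92, 0, 1194]) cube([1412, 92, 92]);
translate([217, 92, 50]) cube([89, 22, 1311]);
translate([431, 92, 50]) cube([89, 22, 1311]);
translate([645, 92, 50]) cube([89, 22, 1311]);
translate([859, 92, 50]) cube([89, 22, 1311]);
translate([1073, 92, 50]) cube([89, 22, 1311]);
translate([1287, 92, 50]) cube([89, 22, 1311]);


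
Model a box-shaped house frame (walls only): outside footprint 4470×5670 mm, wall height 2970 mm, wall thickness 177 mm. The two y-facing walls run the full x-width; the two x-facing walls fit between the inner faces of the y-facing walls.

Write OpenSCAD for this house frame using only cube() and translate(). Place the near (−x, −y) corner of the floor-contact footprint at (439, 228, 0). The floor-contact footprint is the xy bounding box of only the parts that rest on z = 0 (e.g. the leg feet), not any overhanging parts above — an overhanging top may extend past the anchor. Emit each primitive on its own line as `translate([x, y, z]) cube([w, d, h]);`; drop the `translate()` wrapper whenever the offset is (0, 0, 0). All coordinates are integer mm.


translate([439, 228, 0]) cube([4470, 177, 2970]);
translate([439, 5721, 0]) cube([4470, 177, 2970]);
translate([439, 405, 0]) cube([177, 5316, 2970]);
translate([4732, 405, 0]) cube([177, 5316, 2970]);


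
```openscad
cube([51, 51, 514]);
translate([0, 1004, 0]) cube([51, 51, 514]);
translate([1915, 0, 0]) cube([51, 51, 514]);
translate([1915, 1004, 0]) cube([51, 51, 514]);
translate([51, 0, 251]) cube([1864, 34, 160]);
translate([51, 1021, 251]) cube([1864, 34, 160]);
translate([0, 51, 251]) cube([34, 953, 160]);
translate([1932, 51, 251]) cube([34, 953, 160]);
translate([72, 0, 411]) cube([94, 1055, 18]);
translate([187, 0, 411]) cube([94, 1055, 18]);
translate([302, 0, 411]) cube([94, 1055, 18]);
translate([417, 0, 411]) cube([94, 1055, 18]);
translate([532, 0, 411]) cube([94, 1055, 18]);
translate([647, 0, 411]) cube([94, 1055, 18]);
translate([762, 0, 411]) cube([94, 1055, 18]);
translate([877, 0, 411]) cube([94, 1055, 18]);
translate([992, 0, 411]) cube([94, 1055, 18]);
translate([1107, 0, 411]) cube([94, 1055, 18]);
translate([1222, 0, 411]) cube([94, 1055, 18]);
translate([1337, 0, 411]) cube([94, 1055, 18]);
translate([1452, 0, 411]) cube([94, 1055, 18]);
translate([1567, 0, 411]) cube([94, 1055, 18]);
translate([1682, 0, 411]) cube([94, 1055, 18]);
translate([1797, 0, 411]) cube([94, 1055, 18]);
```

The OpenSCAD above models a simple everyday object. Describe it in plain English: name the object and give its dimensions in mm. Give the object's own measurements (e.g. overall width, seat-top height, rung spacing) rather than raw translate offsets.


A bed frame 1966 mm long (x) by 1055 mm wide (y). Four 51×51 mm corner posts, 514 mm tall, at the corners of the footprint. Four rails of 34 mm thickness and 160 mm height run between adjacent posts with their undersides at z = 251 mm, their outer faces flush with the outside of the frame (the two x-running rails run between the posts' inner faces; the two y-running rails run between the posts' inner faces). 16 slats, each 94 mm wide (x) and 18 mm thick, lie across the top of the two x-running rails, running the full 1055 mm width of the frame in y; along x they sit between the end posts with a 21 mm gap after the −x posts and between neighbouring slats, leaving 24 mm before the +x posts.


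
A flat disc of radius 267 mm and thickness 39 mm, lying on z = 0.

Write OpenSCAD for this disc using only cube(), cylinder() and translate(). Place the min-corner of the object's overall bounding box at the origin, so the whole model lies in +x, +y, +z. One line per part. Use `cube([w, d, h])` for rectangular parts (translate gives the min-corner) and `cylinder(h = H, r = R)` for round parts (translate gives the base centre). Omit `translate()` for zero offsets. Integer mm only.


translate([267, 267, 0]) cylinder(h = 39, r = 267);


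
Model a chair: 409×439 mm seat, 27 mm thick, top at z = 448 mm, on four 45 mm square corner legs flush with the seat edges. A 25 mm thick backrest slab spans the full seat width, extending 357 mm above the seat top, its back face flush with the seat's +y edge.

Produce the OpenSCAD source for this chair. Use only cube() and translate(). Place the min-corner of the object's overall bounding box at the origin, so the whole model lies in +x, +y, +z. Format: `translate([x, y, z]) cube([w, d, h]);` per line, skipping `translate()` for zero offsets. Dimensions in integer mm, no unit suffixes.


// leg_h = 448 - 27 = 421
translate([0, 0, 421]) cube([409, 439, 27]);
cube([45, 45, 421]);
translate([364, 0, 0]) cube([45, 45, 421]);
translate([0, 394, 0]) cube([45, 45, 421]);
translate([364, 394, 0]) cube([45, 45, 421]);
translate([0, 414, 448]) cube([409, 25, 357]);


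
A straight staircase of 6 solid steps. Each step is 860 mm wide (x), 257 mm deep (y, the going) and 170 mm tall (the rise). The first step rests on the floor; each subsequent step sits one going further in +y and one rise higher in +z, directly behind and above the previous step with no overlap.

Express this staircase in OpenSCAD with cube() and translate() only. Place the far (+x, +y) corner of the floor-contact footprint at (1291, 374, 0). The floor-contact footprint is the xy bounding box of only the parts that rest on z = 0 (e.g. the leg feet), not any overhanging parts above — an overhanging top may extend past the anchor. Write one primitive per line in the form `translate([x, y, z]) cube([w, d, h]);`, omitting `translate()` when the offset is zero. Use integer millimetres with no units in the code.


translate([431, 117, 0]) cube([860, 257, 170]);
translate([431, 374, 170]) cube([860, 257, 170]);
translate([431, 631, 340]) cube([860, 257, 170]);
translate([431, 888, 510]) cube([860, 257, 170]);
translate([431, 1145, 680]) cube([860, 257, 170]);
translate([431, 1402, 850]) cube([860, 257, 170]);


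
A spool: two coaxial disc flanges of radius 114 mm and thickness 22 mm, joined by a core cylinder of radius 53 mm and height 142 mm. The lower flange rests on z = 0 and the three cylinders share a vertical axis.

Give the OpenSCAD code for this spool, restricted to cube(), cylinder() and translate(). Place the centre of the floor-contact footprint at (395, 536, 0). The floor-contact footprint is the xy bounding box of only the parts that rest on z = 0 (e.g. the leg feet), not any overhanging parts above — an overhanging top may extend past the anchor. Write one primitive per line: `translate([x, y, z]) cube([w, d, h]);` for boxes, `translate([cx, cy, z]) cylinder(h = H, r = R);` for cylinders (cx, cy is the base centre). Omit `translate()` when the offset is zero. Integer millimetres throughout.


translate([395, 536, 0]) cylinder(h = 22, r = 114);
translate([395, 536, 22]) cylinder(h = 142, r = 53);
translate([395, 536, 164]) cylinder(h = 22, r = 114);


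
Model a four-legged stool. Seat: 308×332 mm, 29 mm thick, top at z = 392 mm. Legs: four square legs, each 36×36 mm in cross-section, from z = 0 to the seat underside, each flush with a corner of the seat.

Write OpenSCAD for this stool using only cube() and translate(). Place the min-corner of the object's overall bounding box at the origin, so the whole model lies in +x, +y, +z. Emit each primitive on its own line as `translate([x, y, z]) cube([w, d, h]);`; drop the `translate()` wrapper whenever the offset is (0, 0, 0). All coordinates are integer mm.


// leg_h = 392 - 29 = 363
translate([0, 0, 363]) cube([308, 332, 29]);
cube([36, 36, 363]);
translate([272, 0, 0]) cube([36, 36, 363]);
translate([0, 296, 0]) cube([36, 36, 363]);
translate([272, 296, 0]) cube([36, 36, 363]);


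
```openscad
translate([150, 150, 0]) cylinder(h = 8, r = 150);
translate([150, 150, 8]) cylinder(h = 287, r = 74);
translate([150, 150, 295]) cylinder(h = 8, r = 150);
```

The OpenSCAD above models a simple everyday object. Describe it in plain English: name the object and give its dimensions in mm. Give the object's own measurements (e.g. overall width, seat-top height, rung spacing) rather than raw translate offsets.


A spool: two coaxial disc flanges of radius 150 mm and thickness 8 mm, joined by a core cylinder of radius 74 mm and height 287 mm. The lower flange rests on z = 0 and the three cylinders share a vertical axis.


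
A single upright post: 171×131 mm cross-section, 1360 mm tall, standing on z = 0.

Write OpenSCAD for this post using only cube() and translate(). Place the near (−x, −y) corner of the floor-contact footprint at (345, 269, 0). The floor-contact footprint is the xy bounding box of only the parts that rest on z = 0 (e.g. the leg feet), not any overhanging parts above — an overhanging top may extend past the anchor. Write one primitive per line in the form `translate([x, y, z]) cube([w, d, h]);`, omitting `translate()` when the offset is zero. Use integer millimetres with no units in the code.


translate([345, 269, 0]) cube([171, 131, 1360]);


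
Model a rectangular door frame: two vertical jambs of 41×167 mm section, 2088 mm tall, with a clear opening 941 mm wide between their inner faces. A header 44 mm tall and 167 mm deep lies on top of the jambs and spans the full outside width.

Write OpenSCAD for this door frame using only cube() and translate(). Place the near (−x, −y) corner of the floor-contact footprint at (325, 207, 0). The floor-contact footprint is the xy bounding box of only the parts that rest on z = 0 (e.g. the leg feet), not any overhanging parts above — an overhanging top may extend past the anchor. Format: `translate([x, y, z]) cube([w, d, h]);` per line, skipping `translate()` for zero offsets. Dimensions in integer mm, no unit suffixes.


translate([325, 207, 0]) cube([41, 167, 2088]);
translate([1307, 207, 0]) cube([41, 167, 2088]);
translate([325, 207, 2088]) cube([1023, 167, 44]);


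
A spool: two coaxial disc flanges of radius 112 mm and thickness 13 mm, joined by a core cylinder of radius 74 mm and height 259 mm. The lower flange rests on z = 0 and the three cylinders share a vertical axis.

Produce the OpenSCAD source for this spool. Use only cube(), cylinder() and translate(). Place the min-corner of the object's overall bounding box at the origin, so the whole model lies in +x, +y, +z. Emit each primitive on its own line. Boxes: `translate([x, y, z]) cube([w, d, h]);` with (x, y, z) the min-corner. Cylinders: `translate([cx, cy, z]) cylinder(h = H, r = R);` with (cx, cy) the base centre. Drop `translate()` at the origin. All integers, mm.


translate([112, 112, 0]) cylinder(h = 13, r = 112);
translate([112, 112, 13]) cylinder(h = 259, r = 74);
translate([112, 112, 272]) cylinder(h = 13, r = 112);


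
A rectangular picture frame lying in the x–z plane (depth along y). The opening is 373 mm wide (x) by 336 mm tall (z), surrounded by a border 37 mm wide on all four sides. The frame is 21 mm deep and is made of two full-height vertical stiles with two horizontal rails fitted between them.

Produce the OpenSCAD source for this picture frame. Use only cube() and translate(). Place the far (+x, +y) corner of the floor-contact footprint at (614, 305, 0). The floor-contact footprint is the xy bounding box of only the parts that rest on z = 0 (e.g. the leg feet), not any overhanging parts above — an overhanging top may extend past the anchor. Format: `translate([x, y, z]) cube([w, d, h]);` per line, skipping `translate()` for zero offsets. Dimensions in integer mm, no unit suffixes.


translate([167, 284, 0]) cube([37, 21, 410]);
translate([577, 284, 0]) cube([37, 21, 410]);
translate([204, 284, 0]) cube([373, 21, 37]);
translate([204, 284, 373]) cube([373, 21, 37]);


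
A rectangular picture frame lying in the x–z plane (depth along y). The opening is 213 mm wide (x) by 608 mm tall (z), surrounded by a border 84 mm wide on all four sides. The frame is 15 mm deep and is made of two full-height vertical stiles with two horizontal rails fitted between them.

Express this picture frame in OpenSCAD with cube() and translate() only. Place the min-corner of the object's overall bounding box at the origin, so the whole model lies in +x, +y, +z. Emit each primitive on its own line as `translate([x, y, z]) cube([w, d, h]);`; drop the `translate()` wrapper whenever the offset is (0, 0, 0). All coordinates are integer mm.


cube([84, 15, 776]);
translate([297, 0, 0]) cube([84, 15, 776]);
translate([84, 0, 0]) cube([213, 15, 84]);
translate([84, 0, 692]) cube([213, 15, 84]);


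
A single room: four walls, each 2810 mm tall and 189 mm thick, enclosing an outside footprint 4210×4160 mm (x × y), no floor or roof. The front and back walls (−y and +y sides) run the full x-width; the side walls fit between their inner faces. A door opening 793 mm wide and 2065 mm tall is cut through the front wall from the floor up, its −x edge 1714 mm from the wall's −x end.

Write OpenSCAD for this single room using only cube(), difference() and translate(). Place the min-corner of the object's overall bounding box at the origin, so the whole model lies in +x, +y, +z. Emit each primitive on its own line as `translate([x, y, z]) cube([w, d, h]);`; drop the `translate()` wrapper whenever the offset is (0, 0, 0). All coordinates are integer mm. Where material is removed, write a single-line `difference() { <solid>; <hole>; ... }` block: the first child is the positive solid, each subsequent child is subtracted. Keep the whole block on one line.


difference() { cube([4210, 189, 2810]); translate([1714, 0, 0]) cube([793, 189, 2065]); }
translate([0, 3971, 0]) cube([4210, 189, 2810]);
translate([0, 189, 0]) cube([189, 3782, 2810]);
translate([4021, 189, 0]) cube([189, 3782, 2810]);


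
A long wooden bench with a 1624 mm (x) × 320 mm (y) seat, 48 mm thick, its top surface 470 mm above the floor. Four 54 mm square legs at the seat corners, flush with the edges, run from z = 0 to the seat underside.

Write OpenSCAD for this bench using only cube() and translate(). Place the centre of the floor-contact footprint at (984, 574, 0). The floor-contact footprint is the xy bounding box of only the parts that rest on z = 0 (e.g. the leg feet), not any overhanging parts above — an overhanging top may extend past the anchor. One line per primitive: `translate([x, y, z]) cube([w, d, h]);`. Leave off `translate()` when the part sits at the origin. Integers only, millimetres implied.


// leg_h = 470 − 48 = 422
translate([172, 414, 422]) cube([1624, 320, 48]);
translate([172, 414, 0]) cube([54, 54, 422]);
translate([172, 680, 0]) cube([54, 54, 422]);
translate([1742, 414, 0]) cube([54, 54, 422]);
translate([1742, 680, 0]) cube([54, 54, 422]);


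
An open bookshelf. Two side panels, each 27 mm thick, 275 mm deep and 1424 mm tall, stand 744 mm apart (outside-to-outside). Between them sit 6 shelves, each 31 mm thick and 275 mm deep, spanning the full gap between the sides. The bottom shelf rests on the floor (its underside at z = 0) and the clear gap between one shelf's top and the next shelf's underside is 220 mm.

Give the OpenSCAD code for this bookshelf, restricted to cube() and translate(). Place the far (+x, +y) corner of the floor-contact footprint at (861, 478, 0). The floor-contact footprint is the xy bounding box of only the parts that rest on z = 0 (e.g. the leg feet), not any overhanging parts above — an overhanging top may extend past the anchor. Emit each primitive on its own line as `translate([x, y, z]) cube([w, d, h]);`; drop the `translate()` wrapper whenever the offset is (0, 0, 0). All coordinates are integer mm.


translate([117, 203, 0]) cube([27, 275, 1424]);
translate([834, 203, 0]) cube([27, 275, 1424]);
translate([144, 203, 0]) cube([690, 275, 31]);
translate([144, 203, 251]) cube([690, 275, 31]);
translate([144, 203, 502]) cube([690, 275, 31]);
translate([144, 203, 753]) cube([690, 275, 31]);
translate([144, 203, 1004]) cube([690, 275, 31]);
translate([144, 203, 1255]) cube([690, 275, 31]);


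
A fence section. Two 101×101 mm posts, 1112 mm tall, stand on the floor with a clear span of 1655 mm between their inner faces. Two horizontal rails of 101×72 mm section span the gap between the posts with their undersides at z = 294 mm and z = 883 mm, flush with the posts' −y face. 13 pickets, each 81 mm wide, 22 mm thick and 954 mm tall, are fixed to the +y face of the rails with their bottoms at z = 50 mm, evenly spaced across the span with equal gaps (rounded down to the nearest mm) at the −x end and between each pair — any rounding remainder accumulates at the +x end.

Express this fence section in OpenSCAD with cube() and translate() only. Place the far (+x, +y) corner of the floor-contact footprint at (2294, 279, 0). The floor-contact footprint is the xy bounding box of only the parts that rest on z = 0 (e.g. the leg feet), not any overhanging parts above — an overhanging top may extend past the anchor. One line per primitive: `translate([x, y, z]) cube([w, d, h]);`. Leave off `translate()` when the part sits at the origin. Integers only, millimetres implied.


translate([437, 178, 0]) cube([101, 101, 1112]);
translate([2193, 178, 0]) cube([101, 101, 1112]);
translate([538, 178, 294]) cube([1655, 101, 72]);
translate([538, 178, 883]) cube([1655, 101, 72]);
translate([581, 279, 50]) cube([81, 22, 954]);
translate([705, 279, 50]) cube([81, 22, 954]);
translate([829, 279, 50]) cube([81, 22, 954]);
translate([953, 279, 50]) cube([81, 22, 954]);
translate([1077, 279, 50]) cube([81, 22, 954]);
translate([1201, 279, 50]) cube([81, 22, 954]);
translate([1325, 279, 50]) cube([81, 22, 954]);
translate([1449, 279, 50]) cube([81, 22, 954]);
translate([1573, 279, 50]) cube([81, 22, 954]);
translate([1697, 279, 50]) cube([81, 22, 954]);
translate([1821, 279, 50]) cube([81, 22, 954]);
translate([1945, 279, 50]) cube([81, 22, 954]);
translate([2069, 279, 50]) cube([81, 22, 954]);


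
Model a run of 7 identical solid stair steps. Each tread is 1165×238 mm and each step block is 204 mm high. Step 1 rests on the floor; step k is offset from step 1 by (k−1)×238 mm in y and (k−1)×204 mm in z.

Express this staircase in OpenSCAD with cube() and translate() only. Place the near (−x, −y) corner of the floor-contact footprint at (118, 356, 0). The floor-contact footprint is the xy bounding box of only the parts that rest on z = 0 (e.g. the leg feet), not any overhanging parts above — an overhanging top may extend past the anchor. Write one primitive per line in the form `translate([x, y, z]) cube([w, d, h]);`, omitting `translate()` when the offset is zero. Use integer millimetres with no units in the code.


translate([118, 356, 0]) cube([1165, 238, 204]);
translate([118, 594, 204]) cube([1165, 238, 204]);
translate([118, 832, 408]) cube([1165, 238, 204]);
translate([118, 1070, 612]) cube([1165, 238, 204]);
translate([118, 1308, 816]) cube([1165, 238, 204]);
translate([118, 1546, 1020]) cube([1165, 238, 204]);
translate([118, 1784, 1224]) cube([1165, 238, 204]);


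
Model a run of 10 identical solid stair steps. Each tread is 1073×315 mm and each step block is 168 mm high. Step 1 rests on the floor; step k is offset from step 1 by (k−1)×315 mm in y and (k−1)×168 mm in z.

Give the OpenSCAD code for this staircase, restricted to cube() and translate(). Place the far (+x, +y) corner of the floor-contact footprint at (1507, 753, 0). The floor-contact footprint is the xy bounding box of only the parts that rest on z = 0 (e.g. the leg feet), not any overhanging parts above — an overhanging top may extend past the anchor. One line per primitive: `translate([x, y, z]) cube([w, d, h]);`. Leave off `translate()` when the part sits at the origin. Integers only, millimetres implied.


translate([434, 438, 0]) cube([1073, 315, 168]);
translate([434, 753, 168]) cube([1073, 315, 168]);
translate([434, 1068, 336]) cube([1073, 315, 168]);
translate([434, 1383, 504]) cube([1073, 315, 168]);
translate([434, 1698, 672]) cube([1073, 315, 168]);
translate([434, 2013, 840]) cube([1073, 315, 168]);
translate([434, 2328, 1008]) cube([1073, 315, 168]);
translate([434, 2643, 1176]) cube([1073, 315, 168]);
translate([434, 2958, 1344]) cube([1073, 315, 168]);
translate([434, 3273, 1512]) cube([1073, 315, 168]);


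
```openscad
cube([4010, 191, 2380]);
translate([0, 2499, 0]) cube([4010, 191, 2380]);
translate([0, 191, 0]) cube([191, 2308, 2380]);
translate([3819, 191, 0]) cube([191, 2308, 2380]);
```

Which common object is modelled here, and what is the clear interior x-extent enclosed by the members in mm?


A house (or room) frame. The interior width is 3628 mm.

Four 2380 mm walls enclosing a rectangle with no floor or roof — a room or house frame. Outside width is 4010 mm and wall thickness is 191 mm, so the interior width is 4010 − 2 × 191 = 3628 mm.


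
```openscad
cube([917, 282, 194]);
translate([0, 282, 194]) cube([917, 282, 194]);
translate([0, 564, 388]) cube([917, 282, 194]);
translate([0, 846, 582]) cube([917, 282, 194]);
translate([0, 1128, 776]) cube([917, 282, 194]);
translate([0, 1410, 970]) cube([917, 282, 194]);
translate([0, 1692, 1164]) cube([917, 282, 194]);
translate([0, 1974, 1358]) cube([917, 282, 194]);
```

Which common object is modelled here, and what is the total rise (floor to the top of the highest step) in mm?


A staircase. The total rise is 1552 mm.

8 identical blocks, each offset up and back from the previous — a staircase. Each step is 194 mm tall and there are 8 of them, so the total rise is 8 × 194 = 1552 mm.


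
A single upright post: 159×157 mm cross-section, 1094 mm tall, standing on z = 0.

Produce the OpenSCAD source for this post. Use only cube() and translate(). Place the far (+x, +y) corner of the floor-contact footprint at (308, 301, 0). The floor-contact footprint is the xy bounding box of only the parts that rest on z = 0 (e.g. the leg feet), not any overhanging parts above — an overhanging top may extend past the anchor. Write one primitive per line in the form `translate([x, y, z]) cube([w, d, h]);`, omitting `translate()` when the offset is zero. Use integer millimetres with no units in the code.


translate([149, 144, 0]) cube([159, 157, 1094]);


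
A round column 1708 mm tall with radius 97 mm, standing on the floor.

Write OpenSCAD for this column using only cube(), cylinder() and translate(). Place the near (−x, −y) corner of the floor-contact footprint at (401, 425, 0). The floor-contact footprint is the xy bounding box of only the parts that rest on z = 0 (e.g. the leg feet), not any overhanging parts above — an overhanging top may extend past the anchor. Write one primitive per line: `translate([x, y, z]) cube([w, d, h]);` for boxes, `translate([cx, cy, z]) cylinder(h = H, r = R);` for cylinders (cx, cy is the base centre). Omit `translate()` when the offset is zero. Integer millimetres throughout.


translate([498, 522, 0]) cylinder(h = 1708, r = 97);


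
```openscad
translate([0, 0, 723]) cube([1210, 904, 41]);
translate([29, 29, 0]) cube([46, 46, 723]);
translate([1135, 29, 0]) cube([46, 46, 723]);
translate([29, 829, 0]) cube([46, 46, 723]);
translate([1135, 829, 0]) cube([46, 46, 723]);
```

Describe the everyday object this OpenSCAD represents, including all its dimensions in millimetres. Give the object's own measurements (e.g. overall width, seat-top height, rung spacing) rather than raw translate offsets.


A table: top 1210 mm (x) × 904 mm (y), 41 mm thick, upper face at z = 764 mm, on four 46×46 mm square legs, each inset 29 mm from the nearest pair of top edges from z = 0 to the bottom of the top.


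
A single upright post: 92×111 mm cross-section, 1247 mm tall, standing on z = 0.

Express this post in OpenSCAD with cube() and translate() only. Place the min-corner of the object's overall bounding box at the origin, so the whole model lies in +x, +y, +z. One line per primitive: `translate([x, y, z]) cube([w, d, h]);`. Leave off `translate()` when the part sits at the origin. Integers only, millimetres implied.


cube([92, 111, 1247]);


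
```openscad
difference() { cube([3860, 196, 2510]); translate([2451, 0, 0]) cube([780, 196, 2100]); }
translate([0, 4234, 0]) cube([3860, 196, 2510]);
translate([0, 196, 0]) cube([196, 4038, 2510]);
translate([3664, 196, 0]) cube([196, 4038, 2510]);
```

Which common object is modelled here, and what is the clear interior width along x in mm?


A single room. The interior width is 3468 mm.

Four walls enclosing a rectangle with a door in the front wall — a room. Outside width 3860 minus two 196 mm walls gives 3468 mm.


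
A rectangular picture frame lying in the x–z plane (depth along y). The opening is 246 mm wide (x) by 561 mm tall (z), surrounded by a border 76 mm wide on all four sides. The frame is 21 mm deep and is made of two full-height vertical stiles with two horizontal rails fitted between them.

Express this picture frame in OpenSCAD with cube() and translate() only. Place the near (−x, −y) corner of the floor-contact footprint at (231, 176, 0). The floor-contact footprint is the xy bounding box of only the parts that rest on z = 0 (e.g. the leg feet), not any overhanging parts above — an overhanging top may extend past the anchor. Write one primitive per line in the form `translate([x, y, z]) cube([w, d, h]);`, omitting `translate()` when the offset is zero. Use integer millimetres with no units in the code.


translate([231, 176, 0]) cube([76, 21, 713]);
translate([553, 176, 0]) cube([76, 21, 713]);
translate([307, 176, 0]) cube([246, 21, 76]);
translate([307, 176, 637]) cube([246, 21, 76]);


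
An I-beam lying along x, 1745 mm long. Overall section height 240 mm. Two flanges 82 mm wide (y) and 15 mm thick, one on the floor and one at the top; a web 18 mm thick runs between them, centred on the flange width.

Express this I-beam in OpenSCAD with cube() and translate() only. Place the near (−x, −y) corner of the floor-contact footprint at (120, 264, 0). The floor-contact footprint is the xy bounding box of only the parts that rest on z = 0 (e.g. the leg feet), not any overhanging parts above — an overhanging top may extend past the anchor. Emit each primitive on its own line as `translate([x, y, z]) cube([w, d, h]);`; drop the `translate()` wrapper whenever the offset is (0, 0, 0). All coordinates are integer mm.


translate([120, 264, 0]) cube([1745, 82, 15]);
translate([120, 296, 15]) cube([1745, 18, 210]);
translate([120, 264, 225]) cube([1745, 82, 15]);


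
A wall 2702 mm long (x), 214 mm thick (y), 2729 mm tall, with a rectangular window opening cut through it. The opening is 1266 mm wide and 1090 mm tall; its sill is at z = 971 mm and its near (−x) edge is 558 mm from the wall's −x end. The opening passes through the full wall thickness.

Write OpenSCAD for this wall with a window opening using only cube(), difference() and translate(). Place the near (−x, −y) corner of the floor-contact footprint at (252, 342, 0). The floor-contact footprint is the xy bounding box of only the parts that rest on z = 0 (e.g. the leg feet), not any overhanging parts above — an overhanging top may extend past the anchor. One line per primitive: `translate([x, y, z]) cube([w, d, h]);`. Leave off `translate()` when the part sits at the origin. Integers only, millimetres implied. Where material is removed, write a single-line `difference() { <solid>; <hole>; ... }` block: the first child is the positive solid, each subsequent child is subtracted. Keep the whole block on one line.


difference() { translate([252, 342, 0]) cube([2702, 214, 2729]); translate([810, 342, 971]) cube([1266, 214, 1090]); }


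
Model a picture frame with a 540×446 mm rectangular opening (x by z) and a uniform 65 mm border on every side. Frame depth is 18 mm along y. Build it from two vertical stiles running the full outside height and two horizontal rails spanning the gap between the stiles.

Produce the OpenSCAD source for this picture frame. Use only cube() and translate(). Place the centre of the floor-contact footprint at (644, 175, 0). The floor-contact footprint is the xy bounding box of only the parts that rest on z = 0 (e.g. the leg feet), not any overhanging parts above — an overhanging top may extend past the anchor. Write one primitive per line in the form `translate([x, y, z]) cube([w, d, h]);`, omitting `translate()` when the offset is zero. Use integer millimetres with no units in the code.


translate([309, 166, 0]) cube([65, 18, 576]);
translate([914, 166, 0]) cube([65, 18, 576]);
translate([374, 166, 0]) cube([540, 18, 65]);
translate([374, 166, 511]) cube([540, 18, 65]);


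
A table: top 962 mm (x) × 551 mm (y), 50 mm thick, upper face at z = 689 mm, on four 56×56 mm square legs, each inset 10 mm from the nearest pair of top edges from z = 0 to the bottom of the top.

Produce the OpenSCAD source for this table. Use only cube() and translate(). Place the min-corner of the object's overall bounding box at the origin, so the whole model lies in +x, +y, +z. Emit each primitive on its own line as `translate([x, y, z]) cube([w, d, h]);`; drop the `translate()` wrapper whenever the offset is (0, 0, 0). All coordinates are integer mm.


translate([0, 0, 639]) cube([962, 551, 50]);
translate([10, 10, 0]) cube([56, 56, 639]);
translate([896, 10, 0]) cube([56, 56, 639]);
translate([10, 485, 0]) cube([56, 56, 639]);
translate([896, 485, 0]) cube([56, 56, 639]);


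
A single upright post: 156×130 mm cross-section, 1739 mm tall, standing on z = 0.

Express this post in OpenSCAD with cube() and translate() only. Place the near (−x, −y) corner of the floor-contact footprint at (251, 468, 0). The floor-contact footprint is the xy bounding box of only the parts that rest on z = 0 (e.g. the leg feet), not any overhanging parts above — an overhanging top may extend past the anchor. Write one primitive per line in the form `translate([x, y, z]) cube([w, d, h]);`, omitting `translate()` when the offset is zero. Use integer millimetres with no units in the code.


translate([251, 468, 0]) cube([156, 130, 1739]);


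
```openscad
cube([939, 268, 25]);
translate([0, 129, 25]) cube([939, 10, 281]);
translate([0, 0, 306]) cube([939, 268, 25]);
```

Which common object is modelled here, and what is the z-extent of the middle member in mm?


An I-beam. The web height is 281 mm.

Two wide flanges with a thin centred web — an I-beam. Overall 331 mm minus two 25 mm flanges gives a web of 331 − 2·25 = 281 mm.
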